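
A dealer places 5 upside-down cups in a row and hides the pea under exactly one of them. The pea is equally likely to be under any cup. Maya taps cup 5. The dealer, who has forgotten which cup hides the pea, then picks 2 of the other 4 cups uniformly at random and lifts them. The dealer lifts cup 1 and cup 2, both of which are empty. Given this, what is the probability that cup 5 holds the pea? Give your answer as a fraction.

1/3

Consider each possible location of the pea in turn.
If it is under either of cups 1 and 2 (prior 1/5 each): that cup was opened and seen not to hold the prize — ruled out; weight (1/5)·0 = 0 each.
If it is under any of cups 3, 4, and 5 (prior 1/5 each): the dealer picks exactly this set with probability 1/6 regardless, and none is the prize; weight (1/5)·(1/6) = 1/30 each.
The weights sum to 1/10.
So P(the pea under cup 5 | the dealer opened cup 1 and cup 2) = (1/30) / (1/10) = 1/3.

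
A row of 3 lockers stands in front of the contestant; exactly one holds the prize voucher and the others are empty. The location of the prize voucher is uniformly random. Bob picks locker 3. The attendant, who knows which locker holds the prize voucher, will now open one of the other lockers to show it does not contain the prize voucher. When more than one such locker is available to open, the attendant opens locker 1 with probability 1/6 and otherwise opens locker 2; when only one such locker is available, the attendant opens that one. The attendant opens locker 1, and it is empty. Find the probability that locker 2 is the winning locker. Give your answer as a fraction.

Consider each possible location of the prize voucher in turn.
If it is in locker 1 (prior 1/3): the attendant opened locker 1, so this case is ruled out; weight (1/3)·0 = 0.
If it is in locker 2 (prior 1/3): only locker 1 is available, probability 1; weight (1/3)·1 = 1/3.
If it is in locker 3 (prior 1/3): locker 1 is available, opened with probability 1/6; weight (1/3)·(1/6) = 1/18.
The weights sum to 7/18.
So P(the prize voucher in locker 2 | the attendant opened locker 1) = (1/3) / (7/18) = 6/7.

6/7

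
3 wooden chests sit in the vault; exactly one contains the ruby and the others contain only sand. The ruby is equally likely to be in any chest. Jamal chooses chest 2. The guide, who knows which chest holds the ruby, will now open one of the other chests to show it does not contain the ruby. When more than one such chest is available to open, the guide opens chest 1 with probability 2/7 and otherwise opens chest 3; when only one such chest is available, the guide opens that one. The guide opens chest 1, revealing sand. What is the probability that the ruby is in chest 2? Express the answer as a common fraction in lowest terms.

2/9

Consider each possible location of the ruby in turn.
If it is in chest 1 (prior 1/3): the guide opened chest 1, so this case is ruled out; weight (1/3)·0 = 0.
If it is in chest 2 (prior 1/3): chest 1 is available, opened with probability 2/7; weight (1/3)·(2/7) = 2/21.
If it is in chest 3 (prior 1/3): only chest 1 is available, probability 1; weight (1/3)·1 = 1/3.
The weights sum to 3/7.
So P(the ruby in chest 2 | the guide opened chest 1) = (2/21) / (3/7) = 2/9.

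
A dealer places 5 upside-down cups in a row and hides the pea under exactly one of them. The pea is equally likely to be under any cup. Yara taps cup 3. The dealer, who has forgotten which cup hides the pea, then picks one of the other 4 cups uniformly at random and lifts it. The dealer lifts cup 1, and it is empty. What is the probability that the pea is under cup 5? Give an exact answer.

1/4

Consider each possible location of the pea in turn.
If it is under cup 1 (prior 1/5): the dealer opened cup 1, so this case is ruled out; weight (1/5)·0 = 0.
If it is under any of cups 2, 3, 4, and 5 (prior 1/5 each): the dealer picks cup 1 with probability 1/4 regardless, and it is not the prize; weight (1/5)·(1/4) = 1/20 each.
The weights sum to 1/5.
So P(the pea under cup 5 | the dealer opened cup 1) = (1/20) / (1/5) = 1/4.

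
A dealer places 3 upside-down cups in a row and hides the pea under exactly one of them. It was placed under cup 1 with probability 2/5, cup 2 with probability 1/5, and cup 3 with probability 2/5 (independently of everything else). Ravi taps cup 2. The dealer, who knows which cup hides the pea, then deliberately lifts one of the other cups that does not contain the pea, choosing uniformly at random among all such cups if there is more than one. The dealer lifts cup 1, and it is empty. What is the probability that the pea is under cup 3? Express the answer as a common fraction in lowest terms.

4/5

Consider each possible location of the pea in turn.
If it is under cup 1 (prior 2/5): the dealer opened cup 1, so this case is ruled out; weight (2/5)·0 = 0.
If it is under cup 2 (prior 1/5): the dealer has 2 equally likely choices, so probability 1/2; weight (1/5)·(1/2) = 1/10.
If it is under cup 3 (prior 2/5): the dealer has no choice, probability 1; weight (2/5)·1 = 2/5.
The weights sum to 1/2.
So P(the pea under cup 3 | the dealer opened cup 1) = (2/5) / (1/2) = 4/5.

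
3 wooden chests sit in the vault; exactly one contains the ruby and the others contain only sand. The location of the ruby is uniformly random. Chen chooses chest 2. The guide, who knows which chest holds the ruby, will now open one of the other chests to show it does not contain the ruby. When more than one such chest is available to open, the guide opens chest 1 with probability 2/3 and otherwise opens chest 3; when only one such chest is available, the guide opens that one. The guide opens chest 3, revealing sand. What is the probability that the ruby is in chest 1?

Consider each possible location of the ruby in turn.
If it is in chest 1 (prior 1/3): only chest 3 is available, probability 1; weight (1/3)·1 = 1/3.
If it is in chest 2 (prior 1/3): chest 1 is available but not opened, probability 1/3; weight (1/3)·(1/3) = 1/9.
If it is in chest 3 (prior 1/3): the guide opened chest 3, so this case is ruled out; weight (1/3)·0 = 0.
The weights sum to 4/9.
So P(the ruby in chest 1 | the guide opened chest 3) = (1/3) / (4/9) = 3/4.

3/4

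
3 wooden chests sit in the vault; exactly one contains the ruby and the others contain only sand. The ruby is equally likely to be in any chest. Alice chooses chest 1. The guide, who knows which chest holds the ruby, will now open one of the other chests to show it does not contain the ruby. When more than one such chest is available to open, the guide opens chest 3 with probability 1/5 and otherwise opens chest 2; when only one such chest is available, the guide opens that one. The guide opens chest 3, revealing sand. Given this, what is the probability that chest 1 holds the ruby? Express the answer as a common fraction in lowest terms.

Apply Bayes' rule, conditioning on where the ruby actually is.
If it is in chest 1 (prior 1/3): chest 3 is available, opened with probability 1/5; weight (1/3)·(1/5) = 1/15.
If it is in chest 2 (prior 1/3): only chest 3 is available, probability 1; weight (1/3)·1 = 1/3.
If it is in chest 3 (prior 1/3): the guide opened chest 3, so this case is ruled out; weight (1/3)·0 = 0.
The weights sum to 2/5.
So P(the ruby in chest 1 | the guide opened chest 3) = (1/15) / (2/5) = 1/6.

1/6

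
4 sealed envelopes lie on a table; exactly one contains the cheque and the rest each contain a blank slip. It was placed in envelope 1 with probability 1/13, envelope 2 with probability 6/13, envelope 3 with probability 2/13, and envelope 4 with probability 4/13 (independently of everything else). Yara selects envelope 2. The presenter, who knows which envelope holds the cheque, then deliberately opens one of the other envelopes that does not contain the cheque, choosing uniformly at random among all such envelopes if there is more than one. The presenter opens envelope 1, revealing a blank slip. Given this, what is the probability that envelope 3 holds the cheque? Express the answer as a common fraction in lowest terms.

Consider each possible location of the cheque in turn.
If it is in envelope 1 (prior 1/13): the presenter opened envelope 1, so this case is ruled out; weight (1/13)·0 = 0.
If it is in envelope 2 (prior 6/13): the presenter has 3 equally likely choices, so probability 1/3; weight (6/13)·(1/3) = 2/13.
If it is in envelope 3 (prior 2/13): the presenter has 2 equally likely choices, so probability 1/2; weight (2/13)·(1/2) = 1/13.
If it is in envelope 4 (prior 4/13): the presenter has 2 equally likely choices, so probability 1/2; weight (4/13)·(1/2) = 2/13.
The weights sum to 5/13.
So P(the cheque in envelope 3 | the presenter opened envelope 1) = (1/13) / (5/13) = 1/5.

1/5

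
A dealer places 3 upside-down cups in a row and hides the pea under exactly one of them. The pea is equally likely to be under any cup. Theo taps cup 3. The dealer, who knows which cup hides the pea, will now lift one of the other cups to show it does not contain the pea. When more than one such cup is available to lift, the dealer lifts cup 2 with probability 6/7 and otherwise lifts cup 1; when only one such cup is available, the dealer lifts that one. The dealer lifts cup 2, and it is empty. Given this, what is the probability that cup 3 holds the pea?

6/13

Consider each possible location of the pea in turn.
If it is under cup 1 (prior 1/3): only cup 2 is available, probability 1; weight (1/3)·1 = 1/3.
If it is under cup 2 (prior 1/3): the dealer opened cup 2, so this case is ruled out; weight (1/3)·0 = 0.
If it is under cup 3 (prior 1/3): cup 2 is available, opened with probability 6/7; weight (1/3)·(6/7) = 2/7.
The weights sum to 13/21.
So P(the pea under cup 3 | the dealer opened cup 2) = (2/7) / (13/21) = 6/13.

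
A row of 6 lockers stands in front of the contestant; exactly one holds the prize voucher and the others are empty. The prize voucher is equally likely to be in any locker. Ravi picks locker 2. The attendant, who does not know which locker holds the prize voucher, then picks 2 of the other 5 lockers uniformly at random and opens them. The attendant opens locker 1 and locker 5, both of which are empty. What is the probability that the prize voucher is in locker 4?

1/4

Apply Bayes' rule, conditioning on where the prize voucher actually is.
If it is in either of lockers 1 and 5 (prior 1/6 each): that locker was opened and seen not to hold the prize — ruled out; weight (1/6)·0 = 0 each.
If it is in any of lockers 2, 3, 4, and 6 (prior 1/6 each): the attendant picks exactly this set with probability 1/10 regardless, and none is the prize; weight (1/6)·(1/10) = 1/60 each.
The weights sum to 1/15.
So P(the prize voucher in locker 4 | the attendant opened locker 1 and locker 5) = (1/60) / (1/15) = 1/4.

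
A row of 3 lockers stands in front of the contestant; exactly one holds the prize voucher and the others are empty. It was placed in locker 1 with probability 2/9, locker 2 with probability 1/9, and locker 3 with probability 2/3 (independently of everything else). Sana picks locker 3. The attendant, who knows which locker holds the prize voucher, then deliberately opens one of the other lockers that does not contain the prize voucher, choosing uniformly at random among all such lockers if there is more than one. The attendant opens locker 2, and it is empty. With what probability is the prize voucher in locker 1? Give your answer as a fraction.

2/5

Consider each possible location of the prize voucher in turn.
If it is in locker 1 (prior 2/9): the attendant has no choice, probability 1; weight (2/9)·1 = 2/9.
If it is in locker 2 (prior 1/9): the attendant opened locker 2, so this case is ruled out; weight (1/9)·0 = 0.
If it is in locker 3 (prior 2/3): the attendant has 2 equally likely choices, so probability 1/2; weight (2/3)·(1/2) = 1/3.
The weights sum to 5/9.
So P(the prize voucher in locker 1 | the attendant opened locker 2) = (2/9) / (5/9) = 2/5.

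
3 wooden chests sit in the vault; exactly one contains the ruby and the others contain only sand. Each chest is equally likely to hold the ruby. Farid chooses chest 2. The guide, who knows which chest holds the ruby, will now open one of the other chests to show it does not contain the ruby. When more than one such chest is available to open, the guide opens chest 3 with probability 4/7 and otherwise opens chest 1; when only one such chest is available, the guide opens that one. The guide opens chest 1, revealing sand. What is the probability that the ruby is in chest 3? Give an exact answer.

Apply Bayes' rule, conditioning on where the ruby actually is.
If it is in chest 1 (prior 1/3): the guide opened chest 1, so this case is ruled out; weight (1/3)·0 = 0.
If it is in chest 2 (prior 1/3): chest 3 is available but not opened, probability 3/7; weight (1/3)·(3/7) = 1/7.
If it is in chest 3 (prior 1/3): only chest 1 is available, probability 1; weight (1/3)·1 = 1/3.
The weights sum to 10/21.
So P(the ruby in chest 3 | the guide opened chest 1) = (1/3) / (10/21) = 7/10.

7/10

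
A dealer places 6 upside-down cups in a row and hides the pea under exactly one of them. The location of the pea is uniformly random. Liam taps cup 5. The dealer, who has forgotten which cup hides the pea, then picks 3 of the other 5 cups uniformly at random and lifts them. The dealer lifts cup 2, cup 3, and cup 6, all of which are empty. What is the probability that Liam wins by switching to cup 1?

Because the dealer chose which cups to lift without knowing where the pea is, the choice is independent of the prize location. Learning that none of the 3 opened cups holds the pea simply rules out those 3 locations and leaves the remaining 3 cups still equally likely by symmetry.
So P(the pea under cup 1) = 1/3.

1/3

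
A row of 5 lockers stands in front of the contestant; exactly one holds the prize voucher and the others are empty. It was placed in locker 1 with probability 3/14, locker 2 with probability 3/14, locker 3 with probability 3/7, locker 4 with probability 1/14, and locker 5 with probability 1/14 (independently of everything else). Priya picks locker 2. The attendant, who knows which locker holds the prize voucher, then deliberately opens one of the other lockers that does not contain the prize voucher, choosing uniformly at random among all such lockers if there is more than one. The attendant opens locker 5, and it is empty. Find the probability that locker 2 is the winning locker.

9/49

Condition on the true location of the prize voucher.
If it is in locker 1 (prior 3/14): the attendant has 3 equally likely choices, so probability 1/3; weight (3/14)·(1/3) = 1/14.
If it is in locker 2 (prior 3/14): the attendant has 4 equally likely choices, so probability 1/4; weight (3/14)·(1/4) = 3/56.
If it is in locker 3 (prior 3/7): the attendant has 3 equally likely choices, so probability 1/3; weight (3/7)·(1/3) = 1/7.
If it is in locker 4 (prior 1/14): the attendant has 3 equally likely choices, so probability 1/3; weight (1/14)·(1/3) = 1/42.
If it is in locker 5 (prior 1/14): the attendant opened locker 5, so this case is ruled out; weight (1/14)·0 = 0.
The weights sum to 7/24.
So P(the prize voucher in locker 2 | the attendant opened locker 5) = (3/56) / (7/24) = 9/49.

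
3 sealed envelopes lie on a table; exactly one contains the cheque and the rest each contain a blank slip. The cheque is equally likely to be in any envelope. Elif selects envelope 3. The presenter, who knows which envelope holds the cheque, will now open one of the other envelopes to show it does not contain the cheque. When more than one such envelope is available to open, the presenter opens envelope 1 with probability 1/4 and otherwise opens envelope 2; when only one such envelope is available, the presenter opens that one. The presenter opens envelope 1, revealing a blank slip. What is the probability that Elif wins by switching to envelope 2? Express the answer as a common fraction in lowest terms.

Apply Bayes' rule, conditioning on where the cheque actually is.
If it is in envelope 1 (prior 1/3): the presenter opened envelope 1, so this case is ruled out; weight (1/3)·0 = 0.
If it is in envelope 2 (prior 1/3): only envelope 1 is available, probability 1; weight (1/3)·1 = 1/3.
If it is in envelope 3 (prior 1/3): envelope 1 is available, opened with probability 1/4; weight (1/3)·(1/4) = 1/12.
The weights sum to 5/12.
So P(the cheque in envelope 2 | the presenter opened envelope 1) = (1/3) / (5/12) = 4/5.

4/5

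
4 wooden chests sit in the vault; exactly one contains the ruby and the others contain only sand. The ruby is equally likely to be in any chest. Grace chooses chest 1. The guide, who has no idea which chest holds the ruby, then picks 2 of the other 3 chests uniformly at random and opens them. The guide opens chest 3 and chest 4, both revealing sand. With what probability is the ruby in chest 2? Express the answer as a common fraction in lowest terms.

1/2

Consider each possible location of the ruby in turn.
If it is in either of chests 1 and 2 (prior 1/4 each): the guide picks exactly this set with probability 1/3 regardless, and none is the prize; weight (1/4)·(1/3) = 1/12 each.
If it is in either of chests 3 and 4 (prior 1/4 each): that chest was opened and seen not to hold the prize — ruled out; weight (1/4)·0 = 0 each.
The weights sum to 1/6.
So P(the ruby in chest 2 | the guide opened chest 3 and chest 4) = (1/12) / (1/6) = 1/2.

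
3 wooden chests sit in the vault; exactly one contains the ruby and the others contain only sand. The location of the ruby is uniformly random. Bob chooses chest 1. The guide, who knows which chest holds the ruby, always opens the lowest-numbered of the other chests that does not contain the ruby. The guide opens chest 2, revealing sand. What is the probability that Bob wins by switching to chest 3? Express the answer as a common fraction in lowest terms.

1/2

Condition on the true location of the ruby.
If it is in either of chests 1 and 3 (prior 1/3 each): chest 2 is the lowest-numbered option available, probability 1; weight (1/3)·1 = 1/3 each.
If it is in chest 2 (prior 1/3): the guide opened chest 2, so this case is ruled out; weight (1/3)·0 = 0.
The weights sum to 2/3.
So P(the ruby in chest 3 | the guide opened chest 2) = (1/3) / (2/3) = 1/2.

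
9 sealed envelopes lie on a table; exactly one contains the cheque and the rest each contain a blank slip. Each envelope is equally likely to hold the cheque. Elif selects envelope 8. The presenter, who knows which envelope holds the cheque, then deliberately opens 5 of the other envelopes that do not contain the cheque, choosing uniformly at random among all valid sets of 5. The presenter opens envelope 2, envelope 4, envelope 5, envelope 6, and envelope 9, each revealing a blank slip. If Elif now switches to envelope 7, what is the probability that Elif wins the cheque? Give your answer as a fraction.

8/27

Apply Bayes' rule, conditioning on where the cheque actually is.
If it is in any of envelopes 1, 3, and 7 (prior 1/9 each): the presenter has 21 equally likely choices, so probability 1/21; weight (1/9)·(1/21) = 1/189 each.
If it is in any of envelopes 2, 4, 5, 6, and 9 (prior 1/9 each): that envelope was opened and seen not to hold the prize — ruled out; weight (1/9)·0 = 0 each.
If it is in envelope 8 (prior 1/9): the presenter has 56 equally likely choices, so probability 1/56; weight (1/9)·(1/56) = 1/504.
The weights sum to 1/56.
So P(the cheque in envelope 7 | the presenter opened envelope 2, envelope 4, envelope 5, envelope 6, and envelope 9) = (1/189) / (1/56) = 8/27.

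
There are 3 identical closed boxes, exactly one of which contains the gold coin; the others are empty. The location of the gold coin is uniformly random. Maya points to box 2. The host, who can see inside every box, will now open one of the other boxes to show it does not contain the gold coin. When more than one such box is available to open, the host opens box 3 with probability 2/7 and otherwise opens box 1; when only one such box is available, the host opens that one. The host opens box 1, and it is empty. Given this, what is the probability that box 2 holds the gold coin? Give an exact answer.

Condition on the true location of the gold coin.
If it is in box 1 (prior 1/3): the host opened box 1, so this case is ruled out; weight (1/3)·0 = 0.
If it is in box 2 (prior 1/3): box 3 is available but not opened, probability 5/7; weight (1/3)·(5/7) = 5/21.
If it is in box 3 (prior 1/3): only box 1 is available, probability 1; weight (1/3)·1 = 1/3.
The weights sum to 4/7.
So P(the gold coin in box 2 | the host opened box 1) = (5/21) / (4/7) = 5/12.

5/12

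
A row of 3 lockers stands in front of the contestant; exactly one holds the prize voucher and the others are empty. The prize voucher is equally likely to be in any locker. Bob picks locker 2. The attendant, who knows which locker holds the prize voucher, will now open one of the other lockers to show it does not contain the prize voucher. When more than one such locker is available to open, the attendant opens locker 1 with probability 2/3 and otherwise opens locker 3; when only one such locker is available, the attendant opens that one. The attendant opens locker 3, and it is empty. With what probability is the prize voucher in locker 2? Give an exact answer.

1/4

Consider each possible location of the prize voucher in turn.
If it is in locker 1 (prior 1/3): only locker 3 is available, probability 1; weight (1/3)·1 = 1/3.
If it is in locker 2 (prior 1/3): locker 1 is available but not opened, probability 1/3; weight (1/3)·(1/3) = 1/9.
If it is in locker 3 (prior 1/3): the attendant opened locker 3, so this case is ruled out; weight (1/3)·0 = 0.
The weights sum to 4/9.
So P(the prize voucher in locker 2 | the attendant opened locker 3) = (1/9) / (4/9) = 1/4.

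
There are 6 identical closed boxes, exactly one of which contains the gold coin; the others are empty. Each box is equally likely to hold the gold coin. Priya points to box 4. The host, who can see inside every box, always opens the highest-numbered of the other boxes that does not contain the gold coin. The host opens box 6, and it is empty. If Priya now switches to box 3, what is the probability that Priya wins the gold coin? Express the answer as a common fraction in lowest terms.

1/5

Apply Bayes' rule, conditioning on where the gold coin actually is.
If it is in any of boxes 1, 2, 3, 4, and 5 (prior 1/6 each): box 6 is the highest-numbered option available, probability 1; weight (1/6)·1 = 1/6 each.
If it is in box 6 (prior 1/6): the host opened box 6, so this case is ruled out; weight (1/6)·0 = 0.
The weights sum to 5/6.
So P(the gold coin in box 3 | the host opened box 6) = (1/6) / (5/6) = 1/5.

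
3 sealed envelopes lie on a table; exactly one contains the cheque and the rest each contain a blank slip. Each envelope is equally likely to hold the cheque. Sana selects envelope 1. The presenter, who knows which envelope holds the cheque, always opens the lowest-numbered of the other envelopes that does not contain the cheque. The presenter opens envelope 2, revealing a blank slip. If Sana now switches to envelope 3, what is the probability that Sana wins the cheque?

1/2

Apply Bayes' rule, conditioning on where the cheque actually is.
If it is in either of envelopes 1 and 3 (prior 1/3 each): envelope 2 is the lowest-numbered option available, probability 1; weight (1/3)·1 = 1/3 each.
If it is in envelope 2 (prior 1/3): the presenter opened envelope 2, so this case is ruled out; weight (1/3)·0 = 0.
The weights sum to 2/3.
So P(the cheque in envelope 3 | the presenter opened envelope 2) = (1/3) / (2/3) = 1/2.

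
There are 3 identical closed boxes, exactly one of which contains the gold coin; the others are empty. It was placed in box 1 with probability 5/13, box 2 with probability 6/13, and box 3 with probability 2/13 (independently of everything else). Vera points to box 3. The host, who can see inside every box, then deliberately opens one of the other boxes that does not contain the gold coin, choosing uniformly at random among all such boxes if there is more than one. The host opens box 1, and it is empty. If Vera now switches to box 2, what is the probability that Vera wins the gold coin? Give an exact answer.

6/7

Apply Bayes' rule, conditioning on where the gold coin actually is.
If it is in box 1 (prior 5/13): the host opened box 1, so this case is ruled out; weight (5/13)·0 = 0.
If it is in box 2 (prior 6/13): the host has no choice, probability 1; weight (6/13)·1 = 6/13.
If it is in box 3 (prior 2/13): the host has 2 equally likely choices, so probability 1/2; weight (2/13)·(1/2) = 1/13.
The weights sum to 7/13.
So P(the gold coin in box 2 | the host opened box 1) = (6/13) / (7/13) = 6/7.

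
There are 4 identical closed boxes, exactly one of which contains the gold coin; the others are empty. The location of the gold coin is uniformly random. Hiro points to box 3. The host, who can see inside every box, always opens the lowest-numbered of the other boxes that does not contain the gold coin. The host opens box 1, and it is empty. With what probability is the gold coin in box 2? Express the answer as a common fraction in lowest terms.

Condition on the true location of the gold coin.
If it is in box 1 (prior 1/4): the host opened box 1, so this case is ruled out; weight (1/4)·0 = 0.
If it is in any of boxes 2, 3, and 4 (prior 1/4 each): box 1 is the lowest-numbered option available, probability 1; weight (1/4)·1 = 1/4 each.
The weights sum to 3/4.
So P(the gold coin in box 2 | the host opened box 1) = (1/4) / (3/4) = 1/3.

1/3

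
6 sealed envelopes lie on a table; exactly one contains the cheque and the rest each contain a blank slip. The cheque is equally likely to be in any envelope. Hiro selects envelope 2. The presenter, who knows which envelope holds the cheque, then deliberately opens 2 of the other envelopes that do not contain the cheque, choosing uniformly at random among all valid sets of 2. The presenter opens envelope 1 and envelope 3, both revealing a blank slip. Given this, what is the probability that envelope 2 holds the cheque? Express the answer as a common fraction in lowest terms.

Apply Bayes' rule, conditioning on where the cheque actually is.
If it is in either of envelopes 1 and 3 (prior 1/6 each): that envelope was opened and seen not to hold the prize — ruled out; weight (1/6)·0 = 0 each.
If it is in envelope 2 (prior 1/6): the presenter has 10 equally likely choices, so probability 1/10; weight (1/6)·(1/10) = 1/60.
If it is in any of envelopes 4, 5, and 6 (prior 1/6 each): the presenter has 6 equally likely choices, so probability 1/6; weight (1/6)·(1/6) = 1/36 each.
The weights sum to 1/10.
So P(the cheque in envelope 2 | the presenter opened envelope 1 and envelope 3) = (1/60) / (1/10) = 1/6.

1/6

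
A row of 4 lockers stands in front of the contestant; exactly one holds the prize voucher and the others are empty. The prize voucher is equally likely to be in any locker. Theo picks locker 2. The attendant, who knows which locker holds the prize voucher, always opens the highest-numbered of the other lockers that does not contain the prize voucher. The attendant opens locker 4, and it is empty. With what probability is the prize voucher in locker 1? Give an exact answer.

Consider each possible location of the prize voucher in turn.
If it is in any of lockers 1, 2, and 3 (prior 1/4 each): locker 4 is the highest-numbered option available, probability 1; weight (1/4)·1 = 1/4 each.
If it is in locker 4 (prior 1/4): the attendant opened locker 4, so this case is ruled out; weight (1/4)·0 = 0.
The weights sum to 3/4.
So P(the prize voucher in locker 1 | the attendant opened locker 4) = (1/4) / (3/4) = 1/3.

1/3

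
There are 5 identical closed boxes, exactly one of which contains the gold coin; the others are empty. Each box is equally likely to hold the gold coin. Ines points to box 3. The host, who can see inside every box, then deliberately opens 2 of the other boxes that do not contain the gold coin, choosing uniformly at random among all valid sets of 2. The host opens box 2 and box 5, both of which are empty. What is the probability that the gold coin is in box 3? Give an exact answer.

Consider each possible location of the gold coin in turn.
If it is in either of boxes 1 and 4 (prior 1/5 each): the host has 3 equally likely choices, so probability 1/3; weight (1/5)·(1/3) = 1/15 each.
If it is in either of boxes 2 and 5 (prior 1/5 each): that box was opened and seen not to hold the prize — ruled out; weight (1/5)·0 = 0 each.
If it is in box 3 (prior 1/5): the host has 6 equally likely choices, so probability 1/6; weight (1/5)·(1/6) = 1/30.
The weights sum to 1/6.
So P(the gold coin in box 3 | the host opened box 2 and box 5) = (1/30) / (1/6) = 1/5.

1/5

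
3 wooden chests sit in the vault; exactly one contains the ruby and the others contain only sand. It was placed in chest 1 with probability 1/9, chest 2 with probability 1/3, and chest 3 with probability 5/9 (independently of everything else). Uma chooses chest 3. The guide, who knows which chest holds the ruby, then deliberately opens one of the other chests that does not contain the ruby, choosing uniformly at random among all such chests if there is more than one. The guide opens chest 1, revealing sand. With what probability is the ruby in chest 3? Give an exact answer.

5/11

Consider each possible location of the ruby in turn.
If it is in chest 1 (prior 1/9): the guide opened chest 1, so this case is ruled out; weight (1/9)·0 = 0.
If it is in chest 2 (prior 1/3): the guide has no choice, probability 1; weight (1/3)·1 = 1/3.
If it is in chest 3 (prior 5/9): the guide has 2 equally likely choices, so probability 1/2; weight (5/9)·(1/2) = 5/18.
The weights sum to 11/18.
So P(the ruby in chest 3 | the guide opened chest 1) = (5/18) / (11/18) = 5/11.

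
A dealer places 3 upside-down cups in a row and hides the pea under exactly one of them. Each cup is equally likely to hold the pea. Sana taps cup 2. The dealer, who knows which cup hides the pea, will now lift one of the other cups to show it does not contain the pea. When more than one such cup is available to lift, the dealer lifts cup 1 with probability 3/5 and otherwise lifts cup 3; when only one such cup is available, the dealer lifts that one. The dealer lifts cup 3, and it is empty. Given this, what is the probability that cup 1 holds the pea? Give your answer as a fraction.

5/7

Condition on the true location of the pea.
If it is under cup 1 (prior 1/3): only cup 3 is available, probability 1; weight (1/3)·1 = 1/3.
If it is under cup 2 (prior 1/3): cup 1 is available but not opened, probability 2/5; weight (1/3)·(2/5) = 2/15.
If it is under cup 3 (prior 1/3): the dealer opened cup 3, so this case is ruled out; weight (1/3)·0 = 0.
The weights sum to 7/15.
So P(the pea under cup 1 | the dealer opened cup 3) = (1/3) / (7/15) = 5/7.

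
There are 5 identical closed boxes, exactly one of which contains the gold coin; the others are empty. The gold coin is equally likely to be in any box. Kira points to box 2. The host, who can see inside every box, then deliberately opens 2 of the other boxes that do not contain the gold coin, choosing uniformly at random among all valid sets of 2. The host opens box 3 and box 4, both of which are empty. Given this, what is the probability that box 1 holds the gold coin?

2/5

Apply Bayes' rule, conditioning on where the gold coin actually is.
If it is in either of boxes 1 and 5 (prior 1/5 each): the host has 3 equally likely choices, so probability 1/3; weight (1/5)·(1/3) = 1/15 each.
If it is in box 2 (prior 1/5): the host has 6 equally likely choices, so probability 1/6; weight (1/5)·(1/6) = 1/30.
If it is in either of boxes 3 and 4 (prior 1/5 each): that box was opened and seen not to hold the prize — ruled out; weight (1/5)·0 = 0 each.
The weights sum to 1/6.
So P(the gold coin in box 1 | the host opened box 3 and box 4) = (1/15) / (1/6) = 2/5.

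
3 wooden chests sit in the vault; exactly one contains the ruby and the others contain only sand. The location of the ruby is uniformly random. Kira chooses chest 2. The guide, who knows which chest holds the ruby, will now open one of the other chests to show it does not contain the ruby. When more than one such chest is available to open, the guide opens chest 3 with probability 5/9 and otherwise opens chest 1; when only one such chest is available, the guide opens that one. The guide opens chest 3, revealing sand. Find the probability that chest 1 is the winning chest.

9/14

Consider each possible location of the ruby in turn.
If it is in chest 1 (prior 1/3): only chest 3 is available, probability 1; weight (1/3)·1 = 1/3.
If it is in chest 2 (prior 1/3): chest 3 is available, opened with probability 5/9; weight (1/3)·(5/9) = 5/27.
If it is in chest 3 (prior 1/3): the guide opened chest 3, so this case is ruled out; weight (1/3)·0 = 0.
The weights sum to 14/27.
So P(the ruby in chest 1 | the guide opened chest 3) = (1/3) / (14/27) = 9/14.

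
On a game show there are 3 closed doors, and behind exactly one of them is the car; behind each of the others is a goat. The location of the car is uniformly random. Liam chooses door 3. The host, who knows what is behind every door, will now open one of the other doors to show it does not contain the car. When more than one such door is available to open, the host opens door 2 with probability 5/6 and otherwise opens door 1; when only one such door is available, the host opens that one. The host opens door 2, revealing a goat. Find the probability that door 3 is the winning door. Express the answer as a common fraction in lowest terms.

5/11

Consider each possible location of the car in turn.
If it is behind door 1 (prior 1/3): only door 2 is available, probability 1; weight (1/3)·1 = 1/3.
If it is behind door 2 (prior 1/3): the host opened door 2, so this case is ruled out; weight (1/3)·0 = 0.
If it is behind door 3 (prior 1/3): door 2 is available, opened with probability 5/6; weight (1/3)·(5/6) = 5/18.
The weights sum to 11/18.
So P(the car behind door 3 | the host opened door 2) = (5/18) / (11/18) = 5/11.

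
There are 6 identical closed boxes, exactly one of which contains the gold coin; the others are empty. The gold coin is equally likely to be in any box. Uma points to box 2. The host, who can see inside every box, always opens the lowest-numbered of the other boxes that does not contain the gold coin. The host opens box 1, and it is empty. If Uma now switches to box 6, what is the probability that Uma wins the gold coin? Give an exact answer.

Apply Bayes' rule, conditioning on where the gold coin actually is.
If it is in box 1 (prior 1/6): the host opened box 1, so this case is ruled out; weight (1/6)·0 = 0.
If it is in any of boxes 2, 3, 4, 5, and 6 (prior 1/6 each): box 1 is the lowest-numbered option available, probability 1; weight (1/6)·1 = 1/6 each.
The weights sum to 5/6.
So P(the gold coin in box 6 | the host opened box 1) = (1/6) / (5/6) = 1/5.

1/5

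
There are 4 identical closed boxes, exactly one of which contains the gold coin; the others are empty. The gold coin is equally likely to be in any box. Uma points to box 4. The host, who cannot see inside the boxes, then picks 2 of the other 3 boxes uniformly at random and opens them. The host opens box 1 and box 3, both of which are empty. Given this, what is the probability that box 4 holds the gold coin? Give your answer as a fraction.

1/2

Condition on the true location of the gold coin.
If it is in either of boxes 1 and 3 (prior 1/4 each): that box was opened and seen not to hold the prize — ruled out; weight (1/4)·0 = 0 each.
If it is in either of boxes 2 and 4 (prior 1/4 each): the host picks exactly this set with probability 1/3 regardless, and none is the prize; weight (1/4)·(1/3) = 1/12 each.
The weights sum to 1/6.
So P(the gold coin in box 4 | the host opened box 1 and box 3) = (1/12) / (1/6) = 1/2.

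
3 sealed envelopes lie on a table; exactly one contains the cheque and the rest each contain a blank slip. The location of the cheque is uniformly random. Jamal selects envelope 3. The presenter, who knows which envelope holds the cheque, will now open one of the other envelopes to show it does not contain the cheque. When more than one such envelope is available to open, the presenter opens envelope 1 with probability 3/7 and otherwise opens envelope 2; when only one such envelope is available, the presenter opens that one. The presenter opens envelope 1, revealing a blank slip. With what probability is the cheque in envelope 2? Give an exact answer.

7/10

Consider each possible location of the cheque in turn.
If it is in envelope 1 (prior 1/3): the presenter opened envelope 1, so this case is ruled out; weight (1/3)·0 = 0.
If it is in envelope 2 (prior 1/3): only envelope 1 is available, probability 1; weight (1/3)·1 = 1/3.
If it is in envelope 3 (prior 1/3): envelope 1 is available, opened with probability 3/7; weight (1/3)·(3/7) = 1/7.
The weights sum to 10/21.
So P(the cheque in envelope 2 | the presenter opened envelope 1) = (1/3) / (10/21) = 7/10.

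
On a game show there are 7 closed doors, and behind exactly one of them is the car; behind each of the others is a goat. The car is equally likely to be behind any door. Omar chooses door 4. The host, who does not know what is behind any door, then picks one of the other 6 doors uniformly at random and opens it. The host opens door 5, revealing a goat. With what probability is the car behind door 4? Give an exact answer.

Consider each possible location of the car in turn.
If it is behind any of doors 1, 2, 3, 4, 6, and 7 (prior 1/7 each): the host picks door 5 with probability 1/6 regardless, and it is not the prize; weight (1/7)·(1/6) = 1/42 each.
If it is behind door 5 (prior 1/7): the host opened door 5, so this case is ruled out; weight (1/7)·0 = 0.
The weights sum to 1/7.
So P(the car behind door 4 | the host opened door 5) = (1/42) / (1/7) = 1/6.

1/6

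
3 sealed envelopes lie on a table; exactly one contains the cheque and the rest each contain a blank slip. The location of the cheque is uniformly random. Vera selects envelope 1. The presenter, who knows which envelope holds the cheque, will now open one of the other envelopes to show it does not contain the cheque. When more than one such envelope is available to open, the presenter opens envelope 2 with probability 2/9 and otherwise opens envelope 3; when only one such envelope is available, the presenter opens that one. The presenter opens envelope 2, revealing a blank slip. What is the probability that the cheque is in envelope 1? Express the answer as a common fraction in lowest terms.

2/11

Condition on the true location of the cheque.
If it is in envelope 1 (prior 1/3): envelope 2 is available, opened with probability 2/9; weight (1/3)·(2/9) = 2/27.
If it is in envelope 2 (prior 1/3): the presenter opened envelope 2, so this case is ruled out; weight (1/3)·0 = 0.
If it is in envelope 3 (prior 1/3): only envelope 2 is available, probability 1; weight (1/3)·1 = 1/3.
The weights sum to 11/27.
So P(the cheque in envelope 1 | the presenter opened envelope 2) = (2/27) / (11/27) = 2/11.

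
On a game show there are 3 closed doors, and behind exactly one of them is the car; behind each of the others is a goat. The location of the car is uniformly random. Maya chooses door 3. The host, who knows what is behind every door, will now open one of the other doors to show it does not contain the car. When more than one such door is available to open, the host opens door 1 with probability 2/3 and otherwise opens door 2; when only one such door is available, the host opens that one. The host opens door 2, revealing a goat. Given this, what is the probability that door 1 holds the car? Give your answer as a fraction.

3/4

Condition on the true location of the car.
If it is behind door 1 (prior 1/3): only door 2 is available, probability 1; weight (1/3)·1 = 1/3.
If it is behind door 2 (prior 1/3): the host opened door 2, so this case is ruled out; weight (1/3)·0 = 0.
If it is behind door 3 (prior 1/3): door 1 is available but not opened, probability 1/3; weight (1/3)·(1/3) = 1/9.
The weights sum to 4/9.
So P(the car behind door 1 | the host opened door 2) = (1/3) / (4/9) = 3/4.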